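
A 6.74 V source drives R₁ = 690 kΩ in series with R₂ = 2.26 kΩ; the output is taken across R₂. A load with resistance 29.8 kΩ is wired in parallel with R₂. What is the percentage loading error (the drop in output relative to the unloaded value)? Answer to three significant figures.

The divider's output (Thévenin) resistance is R₁‖R₂ = 2.253 kΩ.
Fractional drop under load = R_th/(R_th + R_L) = 2.253 / (2.253 + 29.8) = 0.07028.
So the output falls by 7.03 %.

7.03 %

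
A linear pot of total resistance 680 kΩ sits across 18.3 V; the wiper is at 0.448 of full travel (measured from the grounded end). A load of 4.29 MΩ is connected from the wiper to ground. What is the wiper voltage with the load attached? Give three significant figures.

The wiper splits the pot into (1−α)R = 375.4 kΩ above and αR = 304.6 kΩ below.
Lower section ‖ load = 284.4 kΩ.
V_wiper = 18.3 × 284.4/(375.4 + 284.4) = 7.89 V.

V ≈ 7.89 V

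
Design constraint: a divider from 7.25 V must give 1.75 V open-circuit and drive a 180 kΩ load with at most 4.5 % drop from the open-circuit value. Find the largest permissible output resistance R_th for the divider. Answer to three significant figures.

Loading drop = R_th/(R_th + R_L) ≤ 0.0450, so R_th ≤ R_L · ε/(1−ε) = 180 kΩ × 0.0450/0.9550 = 8.48 kΩ.
(Any R1, R2 with R2/(R1+R2) = 0.241 and R1‖R2 ≤ 8.48 kΩ will meet the spec.)

R_th ≤ 8.48 kΩ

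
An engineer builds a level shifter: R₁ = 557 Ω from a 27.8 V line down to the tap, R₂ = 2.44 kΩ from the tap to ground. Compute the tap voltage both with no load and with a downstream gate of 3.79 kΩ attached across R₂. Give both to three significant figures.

Open-circuit: V = 27.8 × 2440/(557 + 2440) = 22.6 V.
With the load, R₂ becomes R₂‖R_L = 1484 Ω, so V = 27.8 × 1484/2041 = 20.2 V.

Unloaded: 22.6 V; loaded: 20.2 V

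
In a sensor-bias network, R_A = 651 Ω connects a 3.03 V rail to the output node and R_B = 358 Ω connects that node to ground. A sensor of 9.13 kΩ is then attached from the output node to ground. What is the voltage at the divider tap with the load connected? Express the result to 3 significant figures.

V_out ≈ 1.05 V

The load sits in parallel with R_B: R_B‖R_L = (358 × 9130) / (358 + 9130) = 344.5 Ω.
V_out = 3.03 × 344.5 / (651 + 344.5) = 3.03 × 344.5/995.5 = 1.05 V.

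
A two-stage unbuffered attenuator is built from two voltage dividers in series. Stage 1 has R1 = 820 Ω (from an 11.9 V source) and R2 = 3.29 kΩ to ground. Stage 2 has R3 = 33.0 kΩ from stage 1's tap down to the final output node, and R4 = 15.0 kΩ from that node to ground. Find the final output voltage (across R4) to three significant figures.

Stage 2 presents R3+R4 = 48000 Ω as a load on stage 1's tap.
Stage 1's lower leg becomes R2‖(R3+R4) = 3079 Ω, so V_mid = 11.9 × 3079/3899 = 9.397 V.
Stage 2 is itself unloaded: V_out = V_mid × R4/(R3+R4) = 9.397 × 15000/48000 = 2.94 V.

V_out ≈ 2.94 V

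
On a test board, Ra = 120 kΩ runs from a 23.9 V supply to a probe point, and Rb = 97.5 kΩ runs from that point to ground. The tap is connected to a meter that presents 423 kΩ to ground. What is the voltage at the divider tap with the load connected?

The load sits in parallel with Rb: Rb‖R_L = (97.5 × 423) / (97.5 + 423) = 79.24 kΩ.
V_out = 23.9 × 79.24 / (120 + 79.24) = 23.9 × 79.24/199.2 = 9.51 V.

V_out ≈ 9.51 V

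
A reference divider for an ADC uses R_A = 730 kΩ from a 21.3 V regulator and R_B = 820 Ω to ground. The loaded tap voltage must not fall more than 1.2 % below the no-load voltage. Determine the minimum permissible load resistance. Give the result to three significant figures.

R_L(min) ≈ 67.4 kΩ

Output resistance R_th = R_A‖R_B = (730000 × 820)/730800 = 819.1 Ω.
The fractional drop is R_th/(R_th + R_L); requiring this ≤ 0.0120 gives R_L ≥ R_th(1/0.0120 − 1) = 819.1 × 82.33 = 67.4 kΩ.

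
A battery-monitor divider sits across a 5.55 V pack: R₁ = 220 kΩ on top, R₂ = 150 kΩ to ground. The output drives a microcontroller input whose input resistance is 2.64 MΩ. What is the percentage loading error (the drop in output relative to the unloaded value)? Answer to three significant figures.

3.27 %

The divider's output (Thévenin) resistance is R₁‖R₂ = 89.19 kΩ.
Fractional drop under load = R_th/(R_th + R_L) = 89.19 / (89.19 + 2640) = 0.03268.
So the output falls by 3.27 %.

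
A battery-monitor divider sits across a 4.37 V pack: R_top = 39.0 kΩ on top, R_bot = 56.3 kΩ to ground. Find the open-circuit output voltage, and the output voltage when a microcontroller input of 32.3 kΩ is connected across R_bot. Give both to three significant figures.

Unloaded: 2.58 V; loaded: 1.51 V

Open-circuit: V = 4.37 × 56.3/(39.0 + 56.3) = 2.58 V.
With the load, R_bot becomes R_bot‖R_L = 20.52 kΩ, so V = 4.37 × 20.52/59.52 = 1.51 V.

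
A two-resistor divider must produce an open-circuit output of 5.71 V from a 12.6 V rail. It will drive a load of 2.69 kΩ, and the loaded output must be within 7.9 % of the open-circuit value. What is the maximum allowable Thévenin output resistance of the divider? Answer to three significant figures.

Loading drop = R_th/(R_th + R_L) ≤ 0.0790, so R_th ≤ R_L · ε/(1−ε) = 2.69 kΩ × 0.0790/0.9210 = 231 Ω.
(Any R1, R2 with R2/(R1+R2) = 0.453 and R1‖R2 ≤ 231 Ω will meet the spec.)

R_th ≤ 231 Ω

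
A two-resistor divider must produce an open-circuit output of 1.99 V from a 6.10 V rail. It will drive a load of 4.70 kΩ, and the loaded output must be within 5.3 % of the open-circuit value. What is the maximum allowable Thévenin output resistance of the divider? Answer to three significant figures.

Loading drop = R_th/(R_th + R_L) ≤ 0.0530, so R_th ≤ R_L · ε/(1−ε) = 4.70 kΩ × 0.0530/0.9470 = 263 Ω.

R_th ≤ 263 Ω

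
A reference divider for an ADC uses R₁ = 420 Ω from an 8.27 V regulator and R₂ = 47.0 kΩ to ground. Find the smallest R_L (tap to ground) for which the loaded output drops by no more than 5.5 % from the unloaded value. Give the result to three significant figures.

R_L(min) ≈ 7.15 kΩ

Output resistance R_th = R₁‖R₂ = (420 × 47000)/47420 = 416.3 Ω.
The fractional drop is R_th/(R_th + R_L); requiring this ≤ 0.0550 gives R_L ≥ R_th(1/0.0550 − 1) = 416.3 × 17.18 = 7.15 kΩ.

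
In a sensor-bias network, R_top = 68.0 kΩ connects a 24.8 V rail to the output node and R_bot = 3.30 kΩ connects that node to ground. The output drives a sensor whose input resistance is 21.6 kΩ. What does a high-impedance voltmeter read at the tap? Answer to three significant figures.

The load sits in parallel with R_bot: R_bot‖R_L = (3.30 × 21.6) / (3.30 + 21.6) = 2.863 kΩ.
V_out = 24.8 × 2.863 / (68.0 + 2.863) = 24.8 × 2.863/70.86 = 1.00 V.

V_out ≈ 1.00 V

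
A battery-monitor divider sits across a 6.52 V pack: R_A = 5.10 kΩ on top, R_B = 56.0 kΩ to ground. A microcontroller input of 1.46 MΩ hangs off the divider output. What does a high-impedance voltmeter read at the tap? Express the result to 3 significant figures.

V_out ≈ 5.96 V

The load sits in parallel with R_B: R_B‖R_L = (56.0 × 1460) / (56.0 + 1460) = 53.93 kΩ.
V_out = 6.52 × 53.93 / (5.10 + 53.93) = 6.52 × 53.93/59.03 = 5.96 V.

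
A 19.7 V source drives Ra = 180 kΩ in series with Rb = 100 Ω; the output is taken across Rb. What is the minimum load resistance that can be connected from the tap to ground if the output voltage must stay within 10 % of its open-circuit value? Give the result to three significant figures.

Output resistance R_th = Ra‖Rb = (180000 × 100)/180100 = 99.94 Ω.
The fractional drop is R_th/(R_th + R_L); requiring this ≤ 0.100 gives R_L ≥ R_th(1/0.100 − 1) = 99.94 × 9.000 = 900 Ω.

R_L(min) ≈ 900 Ω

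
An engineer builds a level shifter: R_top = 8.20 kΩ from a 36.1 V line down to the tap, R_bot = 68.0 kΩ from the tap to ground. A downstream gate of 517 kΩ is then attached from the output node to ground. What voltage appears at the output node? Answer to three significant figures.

V_out ≈ 31.8 V

The load sits in parallel with R_bot: R_bot‖R_L = (68.0 × 517) / (68.0 + 517) = 60.10 kΩ.
V_out = 36.1 × 60.10 / (8.20 + 60.10) = 36.1 × 60.10/68.30 = 31.8 V.
(Unloaded it would have been 32.2 V.)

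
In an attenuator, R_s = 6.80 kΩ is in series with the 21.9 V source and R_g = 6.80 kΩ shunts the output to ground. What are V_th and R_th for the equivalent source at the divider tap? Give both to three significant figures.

V_th = 10.9 V, R_th = 3.40 kΩ

V_th is the open-circuit tap voltage: 21.9 × 6.80/(6.80 + 6.80) = 10.9 V.
With the supply zeroed, R_s and R_g appear in parallel from the tap: R_th = R_s‖R_g = (6.80 × 6.80)/13.60 = 3.40 kΩ.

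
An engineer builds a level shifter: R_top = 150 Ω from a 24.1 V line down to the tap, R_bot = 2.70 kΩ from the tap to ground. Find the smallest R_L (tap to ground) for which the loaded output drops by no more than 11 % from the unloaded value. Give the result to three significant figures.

R_L(min) ≈ 1.15 kΩ

Output resistance R_th = R_top‖R_bot = (150 × 2700)/2850 = 142.1 Ω.
The fractional drop is R_th/(R_th + R_L); requiring this ≤ 0.110 gives R_L ≥ R_th(1/0.110 − 1) = 142.1 × 8.091 = 1.15 kΩ.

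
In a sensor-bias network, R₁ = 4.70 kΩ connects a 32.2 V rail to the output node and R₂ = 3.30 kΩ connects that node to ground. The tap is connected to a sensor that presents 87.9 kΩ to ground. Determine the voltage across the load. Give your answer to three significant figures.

V_out ≈ 13.0 V

The load sits in parallel with R₂: R₂‖R_L = (3.30 × 87.9) / (3.30 + 87.9) = 3.181 kΩ.
V_out = 32.2 × 3.181 / (4.70 + 3.181) = 32.2 × 3.181/7.881 = 13.0 V.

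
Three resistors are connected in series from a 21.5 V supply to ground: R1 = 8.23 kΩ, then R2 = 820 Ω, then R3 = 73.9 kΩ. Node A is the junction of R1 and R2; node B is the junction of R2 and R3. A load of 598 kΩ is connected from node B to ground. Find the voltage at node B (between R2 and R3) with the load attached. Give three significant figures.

At node B, R3 is in parallel with the load: R3‖R_L = 65770 Ω.
Below node A the resistance is R2 + (R3‖R_L) = 66590 Ω, so V_A = 21.5 × 66590/74820 = 19.14 V.
Then V_B = V_A × (R3‖R_L)/(R2 + R3‖R_L) = 19.14 × 65770/66590 = 18.9 V.

V ≈ 18.9 V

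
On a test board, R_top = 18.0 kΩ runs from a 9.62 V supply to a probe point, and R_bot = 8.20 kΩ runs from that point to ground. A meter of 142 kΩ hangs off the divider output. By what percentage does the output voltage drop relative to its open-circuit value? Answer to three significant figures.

The divider's output (Thévenin) resistance is R_top‖R_bot = 5.634 kΩ.
Fractional drop under load = R_th/(R_th + R_L) = 5.634 / (5.634 + 142) = 0.03816.
So the output falls by 3.82 %.

3.82 %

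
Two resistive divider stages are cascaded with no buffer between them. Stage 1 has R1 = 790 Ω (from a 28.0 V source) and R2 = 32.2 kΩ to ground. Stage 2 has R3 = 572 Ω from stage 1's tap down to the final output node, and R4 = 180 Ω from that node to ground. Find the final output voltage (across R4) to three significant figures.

Stage 2 presents R3+R4 = 752.0 Ω as a load on stage 1's tap.
Stage 1's lower leg becomes R2‖(R3+R4) = 734.8 Ω, so V_mid = 28.0 × 734.8/1525 = 13.49 V.
Stage 2 is itself unloaded: V_out = V_mid × R4/(R3+R4) = 13.49 × 180/752.0 = 3.23 V.

V_out ≈ 3.23 V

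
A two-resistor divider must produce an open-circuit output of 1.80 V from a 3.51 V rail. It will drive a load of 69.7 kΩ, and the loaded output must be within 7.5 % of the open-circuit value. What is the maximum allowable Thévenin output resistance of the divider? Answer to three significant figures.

Loading drop = R_th/(R_th + R_L) ≤ 0.0750, so R_th ≤ R_L · ε/(1−ε) = 69.7 kΩ × 0.0750/0.9250 = 5.65 kΩ.
(Any R1, R2 with R2/(R1+R2) = 0.513 and R1‖R2 ≤ 5.65 kΩ will meet the spec.)

R_th ≤ 5.65 kΩ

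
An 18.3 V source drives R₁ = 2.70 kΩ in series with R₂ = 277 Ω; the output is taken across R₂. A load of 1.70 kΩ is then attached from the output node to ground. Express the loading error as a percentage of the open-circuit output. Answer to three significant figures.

12.9 %

The divider's output (Thévenin) resistance is R₁‖R₂ = 251.2 Ω.
Fractional drop under load = R_th/(R_th + R_L) = 251.2 / (251.2 + 1700) = 0.1288.
So the output falls by 12.9 %.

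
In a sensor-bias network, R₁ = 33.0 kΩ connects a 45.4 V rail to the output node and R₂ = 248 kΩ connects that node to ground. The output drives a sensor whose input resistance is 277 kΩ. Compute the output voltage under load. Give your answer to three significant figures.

V_out ≈ 36.3 V

The load sits in parallel with R₂: R₂‖R_L = (248 × 277) / (248 + 277) = 130.8 kΩ.
V_out = 45.4 × 130.8 / (33.0 + 130.8) = 45.4 × 130.8/163.8 = 36.3 V.
(Unloaded it would have been 40.1 V.)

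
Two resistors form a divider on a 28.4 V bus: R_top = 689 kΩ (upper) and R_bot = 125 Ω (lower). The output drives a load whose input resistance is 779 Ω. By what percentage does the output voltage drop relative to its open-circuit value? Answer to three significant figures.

Unloaded V = 28.4 × 125/689100 = 0.0051515 V.
Loaded: R_bot‖R_L = 107.7 Ω, giving V = 28.4 × 107.7/689100 = 0.0044393 V.
Drop = (0.0051515 − 0.0044393) / 0.0051515 = 13.8 %.

13.8 %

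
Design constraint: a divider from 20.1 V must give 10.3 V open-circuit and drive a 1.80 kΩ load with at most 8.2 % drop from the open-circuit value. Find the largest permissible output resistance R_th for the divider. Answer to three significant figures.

Loading drop = R_th/(R_th + R_L) ≤ 0.0820, so R_th ≤ R_L · ε/(1−ε) = 1.80 kΩ × 0.0820/0.9180 = 161 Ω.

R_th ≤ 161 Ω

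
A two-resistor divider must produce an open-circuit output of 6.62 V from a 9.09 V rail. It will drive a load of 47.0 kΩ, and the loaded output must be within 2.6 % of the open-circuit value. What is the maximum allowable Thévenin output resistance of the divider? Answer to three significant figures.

R_th ≤ 1.25 kΩ

Loading drop = R_th/(R_th + R_L) ≤ 0.0260, so R_th ≤ R_L · ε/(1−ε) = 47.0 kΩ × 0.0260/0.9740 = 1.25 kΩ.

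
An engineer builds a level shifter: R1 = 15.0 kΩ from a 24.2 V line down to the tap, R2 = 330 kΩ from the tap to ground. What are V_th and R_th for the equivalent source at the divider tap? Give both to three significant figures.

V_th = 23.1 V, R_th = 14.3 kΩ

V_th is the open-circuit tap voltage: 24.2 × 330/(15.0 + 330) = 23.1 V.
With the supply zeroed, R1 and R2 appear in parallel from the tap: R_th = R1‖R2 = (15.0 × 330)/345.0 = 14.3 kΩ.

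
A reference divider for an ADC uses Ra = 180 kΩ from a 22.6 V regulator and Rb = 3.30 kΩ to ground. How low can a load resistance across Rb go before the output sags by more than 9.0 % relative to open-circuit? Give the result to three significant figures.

R_L(min) ≈ 32.8 kΩ

Output resistance R_th = Ra‖Rb = (180 × 3.30)/183.3 = 3.241 kΩ.
The fractional drop is R_th/(R_th + R_L); requiring this ≤ 0.0900 gives R_L ≥ R_th(1/0.0900 − 1) = 3.241 × 10.11 = 32.8 kΩ.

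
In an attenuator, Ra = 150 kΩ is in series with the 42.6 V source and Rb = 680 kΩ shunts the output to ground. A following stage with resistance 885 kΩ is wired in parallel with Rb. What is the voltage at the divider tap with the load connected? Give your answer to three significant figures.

V_out ≈ 30.6 V

The load sits in parallel with Rb: Rb‖R_L = (680 × 885) / (680 + 885) = 384.5 kΩ.
V_out = 42.6 × 384.5 / (150 + 384.5) = 42.6 × 384.5/534.5 = 30.6 V.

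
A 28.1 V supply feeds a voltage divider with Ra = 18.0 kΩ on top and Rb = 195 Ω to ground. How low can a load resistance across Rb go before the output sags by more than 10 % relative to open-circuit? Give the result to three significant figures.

R_L(min) ≈ 1.74 kΩ

Output resistance R_th = Ra‖Rb = (18000 × 195)/18200 = 192.9 Ω.
The fractional drop is R_th/(R_th + R_L); requiring this ≤ 0.100 gives R_L ≥ R_th(1/0.100 − 1) = 192.9 × 9.000 = 1.74 kΩ.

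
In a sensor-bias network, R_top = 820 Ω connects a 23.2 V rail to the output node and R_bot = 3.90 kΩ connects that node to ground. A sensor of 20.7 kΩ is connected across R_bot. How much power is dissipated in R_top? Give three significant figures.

Total resistance from the source is R_top + (R_bot‖R_L) = 4102 Ω, so I = 23.2/4102 Ω = 5.656 mA.
P = I²·R_top = (5.656 mA)² × 820 Ω = 26.2 mW.

P ≈ 26.2 mW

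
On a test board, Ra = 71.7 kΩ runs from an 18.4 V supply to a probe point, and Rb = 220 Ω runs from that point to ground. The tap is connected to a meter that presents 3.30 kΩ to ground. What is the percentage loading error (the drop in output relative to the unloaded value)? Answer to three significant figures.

The divider's output (Thévenin) resistance is Ra‖Rb = 219.3 Ω.
Fractional drop under load = R_th/(R_th + R_L) = 219.3 / (219.3 + 3300) = 0.06232.
So the output falls by 6.23 %.

6.23 %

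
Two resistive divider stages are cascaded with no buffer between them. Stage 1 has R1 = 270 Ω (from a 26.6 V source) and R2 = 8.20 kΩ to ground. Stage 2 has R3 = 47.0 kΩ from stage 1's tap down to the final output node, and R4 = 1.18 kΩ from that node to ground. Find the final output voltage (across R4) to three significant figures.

V_out ≈ 0.627 V

Stage 2 presents R3+R4 = 48180 Ω as a load on stage 1's tap.
Stage 1's lower leg becomes R2‖(R3+R4) = 7007 Ω, so V_mid = 26.6 × 7007/7277 = 25.61 V.
Stage 2 is itself unloaded: V_out = V_mid × R4/(R3+R4) = 25.61 × 1180/48180 = 0.627 V.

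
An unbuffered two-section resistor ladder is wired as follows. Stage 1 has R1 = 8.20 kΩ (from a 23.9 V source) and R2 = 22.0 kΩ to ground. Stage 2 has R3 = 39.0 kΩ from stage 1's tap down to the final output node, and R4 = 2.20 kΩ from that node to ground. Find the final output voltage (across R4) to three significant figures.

Stage 2 presents R3+R4 = 41.20 kΩ as a load on stage 1's tap.
Stage 1's lower leg becomes R2‖(R3+R4) = 14.34 kΩ, so V_mid = 23.9 × 14.34/22.54 = 15.21 V.
Stage 2 is itself unloaded: V_out = V_mid × R4/(R3+R4) = 15.21 × 2.20/41.20 = 0.812 V.

V_out ≈ 0.812 V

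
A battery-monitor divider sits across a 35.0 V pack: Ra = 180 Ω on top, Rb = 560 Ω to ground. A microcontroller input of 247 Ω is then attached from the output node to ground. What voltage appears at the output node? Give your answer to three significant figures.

The load sits in parallel with Rb: Rb‖R_L = (560 × 247) / (560 + 247) = 171.4 Ω.
V_out = 35.0 × 171.4 / (180 + 171.4) = 35.0 × 171.4/351.4 = 17.1 V.
(Unloaded it would have been 26.5 V.)

V_out ≈ 17.1 V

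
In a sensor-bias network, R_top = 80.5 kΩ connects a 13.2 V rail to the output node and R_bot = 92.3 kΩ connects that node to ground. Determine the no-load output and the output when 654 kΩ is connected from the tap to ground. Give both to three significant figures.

Unloaded: 7.05 V; loaded: 6.62 V

Open-circuit: V = 13.2 × 92.3/(80.5 + 92.3) = 7.05 V.
With the load, R_bot becomes R_bot‖R_L = 80.88 kΩ, so V = 13.2 × 80.88/161.4 = 6.62 V.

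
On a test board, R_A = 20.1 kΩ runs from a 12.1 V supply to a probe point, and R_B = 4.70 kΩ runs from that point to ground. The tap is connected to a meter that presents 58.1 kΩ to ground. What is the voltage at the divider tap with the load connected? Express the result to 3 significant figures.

V_out ≈ 2.15 V

The load sits in parallel with R_B: R_B‖R_L = (4.70 × 58.1) / (4.70 + 58.1) = 4.348 kΩ.
V_out = 12.1 × 4.348 / (20.1 + 4.348) = 12.1 × 4.348/24.45 = 2.15 V.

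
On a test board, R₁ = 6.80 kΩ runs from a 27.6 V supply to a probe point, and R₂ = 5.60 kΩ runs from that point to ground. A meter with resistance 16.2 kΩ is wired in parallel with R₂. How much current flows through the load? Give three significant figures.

I_L ≈ 0.647 mA

R₂‖R_L = 4.161 kΩ; V_out = 27.6 × 4.161/10.96 = 10.48 V.
I_L = V_out / R_L = 10.48 / 16.2 kΩ = 0.647 mA.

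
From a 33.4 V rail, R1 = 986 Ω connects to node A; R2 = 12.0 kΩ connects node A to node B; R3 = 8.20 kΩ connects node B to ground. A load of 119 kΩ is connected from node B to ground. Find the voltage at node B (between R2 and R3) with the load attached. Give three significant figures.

At node B, R3 is in parallel with the load: R3‖R_L = 7671 Ω.
Below node A the resistance is R2 + (R3‖R_L) = 19670 Ω, so V_A = 33.4 × 19670/20660 = 31.81 V.
Then V_B = V_A × (R3‖R_L)/(R2 + R3‖R_L) = 31.81 × 7671/19670 = 12.4 V.

V ≈ 12.4 V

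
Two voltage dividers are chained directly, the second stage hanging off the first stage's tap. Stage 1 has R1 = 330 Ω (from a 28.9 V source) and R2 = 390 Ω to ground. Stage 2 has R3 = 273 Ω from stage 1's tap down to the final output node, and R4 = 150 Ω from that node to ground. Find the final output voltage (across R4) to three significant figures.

V_out ≈ 3.90 V

Stage 2 presents R3+R4 = 423.0 Ω as a load on stage 1's tap.
Stage 1's lower leg becomes R2‖(R3+R4) = 202.9 Ω, so V_mid = 28.9 × 202.9/532.9 = 11.00 V.
Stage 2 is itself unloaded: V_out = V_mid × R4/(R3+R4) = 11.00 × 150/423.0 = 3.90 V.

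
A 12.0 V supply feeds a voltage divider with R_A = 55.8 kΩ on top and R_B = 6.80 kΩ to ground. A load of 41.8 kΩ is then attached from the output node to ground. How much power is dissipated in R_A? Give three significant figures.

P ≈ 2.11 mW

Total resistance from the source is R_A + (R_B‖R_L) = 61.65 kΩ, so I = 12.0/61.65 kΩ = 0.1947 mA.
P = I²·R_A = (0.1947 mA)² × 55.8 kΩ = 2.11 mW.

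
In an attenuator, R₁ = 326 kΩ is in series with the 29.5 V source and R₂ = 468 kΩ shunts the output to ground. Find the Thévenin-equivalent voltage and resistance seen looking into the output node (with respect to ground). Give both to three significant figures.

V_th = 17.4 V, R_th = 192 kΩ

V_th is the open-circuit tap voltage: 29.5 × 468/(326 + 468) = 17.4 V.
With the supply zeroed, R₁ and R₂ appear in parallel from the tap: R_th = R₁‖R₂ = (326 × 468)/794.0 = 192 kΩ.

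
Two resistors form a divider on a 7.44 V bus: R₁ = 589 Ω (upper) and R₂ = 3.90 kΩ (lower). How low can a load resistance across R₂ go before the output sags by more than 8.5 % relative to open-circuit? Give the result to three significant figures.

R_L(min) ≈ 5.51 kΩ

Output resistance R_th = R₁‖R₂ = (589 × 3900)/4489 = 511.7 Ω.
The fractional drop is R_th/(R_th + R_L); requiring this ≤ 0.0850 gives R_L ≥ R_th(1/0.0850 − 1) = 511.7 × 10.76 = 5.51 kΩ.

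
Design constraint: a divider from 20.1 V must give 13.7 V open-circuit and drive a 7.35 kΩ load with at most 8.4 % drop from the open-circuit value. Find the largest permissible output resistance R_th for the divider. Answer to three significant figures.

R_th ≤ 674 Ω

Loading drop = R_th/(R_th + R_L) ≤ 0.0840, so R_th ≤ R_L · ε/(1−ε) = 7.35 kΩ × 0.0840/0.9160 = 674 Ω.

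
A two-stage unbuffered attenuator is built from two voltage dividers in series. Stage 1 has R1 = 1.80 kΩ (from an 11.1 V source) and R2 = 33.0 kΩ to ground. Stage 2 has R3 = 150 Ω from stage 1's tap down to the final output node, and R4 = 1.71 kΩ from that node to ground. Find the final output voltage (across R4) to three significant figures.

Stage 2 presents R3+R4 = 1860 Ω as a load on stage 1's tap.
Stage 1's lower leg becomes R2‖(R3+R4) = 1761 Ω, so V_mid = 11.1 × 1761/3561 = 5.489 V.
Stage 2 is itself unloaded: V_out = V_mid × R4/(R3+R4) = 5.489 × 1710/1860 = 5.05 V.

V_out ≈ 5.05 V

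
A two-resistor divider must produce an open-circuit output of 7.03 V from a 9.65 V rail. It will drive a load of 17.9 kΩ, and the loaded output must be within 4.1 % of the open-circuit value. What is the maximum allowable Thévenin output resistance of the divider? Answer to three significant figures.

R_th ≤ 765 Ω

Loading drop = R_th/(R_th + R_L) ≤ 0.0410, so R_th ≤ R_L · ε/(1−ε) = 17.9 kΩ × 0.0410/0.9590 = 765 Ω.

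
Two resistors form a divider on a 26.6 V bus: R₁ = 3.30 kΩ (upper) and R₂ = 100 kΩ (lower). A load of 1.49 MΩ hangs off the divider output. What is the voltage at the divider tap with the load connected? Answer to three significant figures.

V_out ≈ 25.7 V

The load sits in parallel with R₂: R₂‖R_L = (100 × 1490) / (100 + 1490) = 93.71 kΩ.
V_out = 26.6 × 93.71 / (3.30 + 93.71) = 26.6 × 93.71/97.01 = 25.7 V.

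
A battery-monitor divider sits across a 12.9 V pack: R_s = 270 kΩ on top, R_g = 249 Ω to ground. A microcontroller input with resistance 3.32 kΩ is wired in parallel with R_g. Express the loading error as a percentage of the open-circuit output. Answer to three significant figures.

6.97 %

The divider's output (Thévenin) resistance is R_s‖R_g = 248.8 Ω.
Fractional drop under load = R_th/(R_th + R_L) = 248.8 / (248.8 + 3320) = 0.06971.
So the output falls by 6.97 %.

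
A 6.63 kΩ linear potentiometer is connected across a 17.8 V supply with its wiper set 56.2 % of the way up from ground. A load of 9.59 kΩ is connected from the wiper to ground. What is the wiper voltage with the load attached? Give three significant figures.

The wiper splits the pot into (1−α)R = 2.904 kΩ above and αR = 3.726 kΩ below.
Lower section ‖ load = 2.683 kΩ.
V_wiper = 17.8 × 2.683/(2.904 + 2.683) = 8.55 V.

V ≈ 8.55 V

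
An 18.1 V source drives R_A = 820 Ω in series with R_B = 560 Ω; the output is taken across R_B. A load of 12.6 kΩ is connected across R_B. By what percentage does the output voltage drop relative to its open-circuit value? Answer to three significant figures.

2.57 %

The divider's output (Thévenin) resistance is R_A‖R_B = 332.8 Ω.
Fractional drop under load = R_th/(R_th + R_L) = 332.8 / (332.8 + 12600) = 0.02573.
So the output falls by 2.57 %.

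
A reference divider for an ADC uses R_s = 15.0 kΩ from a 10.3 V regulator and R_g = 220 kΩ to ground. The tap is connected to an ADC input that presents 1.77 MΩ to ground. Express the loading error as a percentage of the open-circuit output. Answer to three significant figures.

The divider's output (Thévenin) resistance is R_s‖R_g = 14.04 kΩ.
Fractional drop under load = R_th/(R_th + R_L) = 14.04 / (14.04 + 1770) = 0.007871.
So the output falls by 0.787 %.

0.787 %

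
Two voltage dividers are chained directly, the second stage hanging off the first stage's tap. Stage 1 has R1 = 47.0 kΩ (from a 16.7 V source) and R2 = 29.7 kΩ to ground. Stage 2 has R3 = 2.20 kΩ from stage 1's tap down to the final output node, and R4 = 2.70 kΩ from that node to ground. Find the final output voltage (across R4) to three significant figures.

Stage 2 presents R3+R4 = 4.900 kΩ as a load on stage 1's tap.
Stage 1's lower leg becomes R2‖(R3+R4) = 4.206 kΩ, so V_mid = 16.7 × 4.206/51.21 = 1.372 V.
Stage 2 is itself unloaded: V_out = V_mid × R4/(R3+R4) = 1.372 × 2.70/4.900 = 0.756 V.

V_out ≈ 0.756 V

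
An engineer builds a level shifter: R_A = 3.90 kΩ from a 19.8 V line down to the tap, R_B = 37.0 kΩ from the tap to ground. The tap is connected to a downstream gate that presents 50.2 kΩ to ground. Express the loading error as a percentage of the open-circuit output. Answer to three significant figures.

The divider's output (Thévenin) resistance is R_A‖R_B = 3.528 kΩ.
Fractional drop under load = R_th/(R_th + R_L) = 3.528 / (3.528 + 50.2) = 0.06567.
So the output falls by 6.57 %.

6.57 %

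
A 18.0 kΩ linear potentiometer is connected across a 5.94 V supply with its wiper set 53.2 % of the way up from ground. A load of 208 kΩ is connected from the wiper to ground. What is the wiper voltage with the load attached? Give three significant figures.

V ≈ 3.09 V

The wiper splits the pot into (1−α)R = 8.424 kΩ above and αR = 9.576 kΩ below.
Lower section ‖ load = 9.155 kΩ.
V_wiper = 5.94 × 9.155/(8.424 + 9.155) = 3.09 V.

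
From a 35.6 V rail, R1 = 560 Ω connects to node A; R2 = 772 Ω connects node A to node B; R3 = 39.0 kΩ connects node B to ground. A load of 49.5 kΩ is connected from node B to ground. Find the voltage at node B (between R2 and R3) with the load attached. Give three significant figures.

At node B, R3 is in parallel with the load: R3‖R_L = 21810 Ω.
Below node A the resistance is R2 + (R3‖R_L) = 22590 Ω, so V_A = 35.6 × 22590/23150 = 34.74 V.
Then V_B = V_A × (R3‖R_L)/(R2 + R3‖R_L) = 34.74 × 21810/22590 = 33.6 V.

V ≈ 33.6 V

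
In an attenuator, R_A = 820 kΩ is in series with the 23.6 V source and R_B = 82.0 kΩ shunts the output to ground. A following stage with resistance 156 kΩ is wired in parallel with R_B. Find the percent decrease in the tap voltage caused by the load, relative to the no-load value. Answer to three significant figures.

32.3 %

The divider's output (Thévenin) resistance is R_A‖R_B = 74.55 kΩ.
Fractional drop under load = R_th/(R_th + R_L) = 74.55 / (74.55 + 156) = 0.3233.
So the output falls by 32.3 %.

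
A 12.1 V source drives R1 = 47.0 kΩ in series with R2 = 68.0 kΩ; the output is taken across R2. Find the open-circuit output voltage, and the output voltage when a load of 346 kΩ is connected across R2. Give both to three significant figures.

Unloaded: 7.15 V; loaded: 6.62 V

Open-circuit: V = 12.1 × 68.0/(47.0 + 68.0) = 7.15 V.
With the load, R2 becomes R2‖R_L = 56.83 kΩ, so V = 12.1 × 56.83/103.8 = 6.62 V.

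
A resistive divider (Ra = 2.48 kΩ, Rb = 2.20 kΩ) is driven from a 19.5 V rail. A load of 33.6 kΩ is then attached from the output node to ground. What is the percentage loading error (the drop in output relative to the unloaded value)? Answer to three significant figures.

The divider's output (Thévenin) resistance is Ra‖Rb = 1.166 kΩ.
Fractional drop under load = R_th/(R_th + R_L) = 1.166 / (1.166 + 33.6) = 0.03353.
So the output falls by 3.35 %.

3.35 %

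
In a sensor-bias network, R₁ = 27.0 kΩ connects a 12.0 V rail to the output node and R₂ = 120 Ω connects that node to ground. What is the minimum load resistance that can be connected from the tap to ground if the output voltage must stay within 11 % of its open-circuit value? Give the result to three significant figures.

R_L(min) ≈ 967 Ω

Output resistance R_th = R₁‖R₂ = (27000 × 120)/27120 = 119.5 Ω.
The fractional drop is R_th/(R_th + R_L); requiring this ≤ 0.110 gives R_L ≥ R_th(1/0.110 − 1) = 119.5 × 8.091 = 967 Ω.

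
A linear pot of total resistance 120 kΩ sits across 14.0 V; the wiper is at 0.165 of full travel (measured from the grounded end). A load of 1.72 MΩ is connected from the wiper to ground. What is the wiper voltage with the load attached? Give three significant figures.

The wiper splits the pot into (1−α)R = 100.2 kΩ above and αR = 19.80 kΩ below.
Lower section ‖ load = 19.57 kΩ.
V_wiper = 14.0 × 19.57/(100.2 + 19.57) = 2.29 V.

V ≈ 2.29 V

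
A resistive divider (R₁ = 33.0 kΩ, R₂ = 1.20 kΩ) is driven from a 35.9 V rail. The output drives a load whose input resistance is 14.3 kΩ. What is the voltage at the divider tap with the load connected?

The load sits in parallel with R₂: R₂‖R_L = (1.20 × 14.3) / (1.20 + 14.3) = 1.107 kΩ.
V_out = 35.9 × 1.107 / (33.0 + 1.107) = 35.9 × 1.107/34.11 = 1.17 V.

V_out ≈ 1.17 V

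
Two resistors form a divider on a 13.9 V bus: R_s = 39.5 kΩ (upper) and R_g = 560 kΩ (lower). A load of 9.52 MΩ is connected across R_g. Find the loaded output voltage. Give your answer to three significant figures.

V_out ≈ 12.9 V

The load sits in parallel with R_g: R_g‖R_L = (560 × 9520) / (560 + 9520) = 528.9 kΩ.
V_out = 13.9 × 528.9 / (39.5 + 528.9) = 13.9 × 528.9/568.4 = 12.9 V.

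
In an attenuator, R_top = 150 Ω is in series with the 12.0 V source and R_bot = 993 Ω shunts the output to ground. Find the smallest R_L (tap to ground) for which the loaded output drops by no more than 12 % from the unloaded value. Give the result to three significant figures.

Output resistance R_th = R_top‖R_bot = (150 × 993)/1143 = 130.3 Ω.
The fractional drop is R_th/(R_th + R_L); requiring this ≤ 0.120 gives R_L ≥ R_th(1/0.120 − 1) = 130.3 × 7.333 = 956 Ω.

R_L(min) ≈ 956 Ω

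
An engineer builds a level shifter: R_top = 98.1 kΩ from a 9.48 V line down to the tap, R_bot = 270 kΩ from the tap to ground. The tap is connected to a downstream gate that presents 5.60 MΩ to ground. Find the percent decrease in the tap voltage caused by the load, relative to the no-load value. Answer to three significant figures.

The divider's output (Thévenin) resistance is R_top‖R_bot = 71.96 kΩ.
Fractional drop under load = R_th/(R_th + R_L) = 71.96 / (71.96 + 5600) = 0.01269.
So the output falls by 1.27 %.

1.27 %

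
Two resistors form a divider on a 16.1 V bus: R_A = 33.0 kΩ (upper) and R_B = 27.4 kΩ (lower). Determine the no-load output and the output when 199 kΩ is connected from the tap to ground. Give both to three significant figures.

Open-circuit: V = 16.1 × 27.4/(33.0 + 27.4) = 7.30 V.
With the load, R_B becomes R_B‖R_L = 24.08 kΩ, so V = 16.1 × 24.08/57.08 = 6.79 V.

Unloaded: 7.30 V; loaded: 6.79 V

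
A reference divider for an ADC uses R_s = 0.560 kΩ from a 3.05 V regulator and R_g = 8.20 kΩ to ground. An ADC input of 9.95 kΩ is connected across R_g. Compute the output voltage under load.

The load sits in parallel with R_g: R_g‖R_L = (8200 × 9950) / (8200 + 9950) = 4495 Ω.
V_out = 3.05 × 4495 / (560 + 4495) = 3.05 × 4495/5055 = 2.71 V.

V_out ≈ 2.71 V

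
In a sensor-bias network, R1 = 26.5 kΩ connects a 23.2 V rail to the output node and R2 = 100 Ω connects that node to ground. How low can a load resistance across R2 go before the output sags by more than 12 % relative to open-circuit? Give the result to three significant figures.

R_L(min) ≈ 731 Ω

Output resistance R_th = R1‖R2 = (26500 × 100)/26600 = 99.62 Ω.
The fractional drop is R_th/(R_th + R_L); requiring this ≤ 0.120 gives R_L ≥ R_th(1/0.120 − 1) = 99.62 × 7.333 = 731 Ω.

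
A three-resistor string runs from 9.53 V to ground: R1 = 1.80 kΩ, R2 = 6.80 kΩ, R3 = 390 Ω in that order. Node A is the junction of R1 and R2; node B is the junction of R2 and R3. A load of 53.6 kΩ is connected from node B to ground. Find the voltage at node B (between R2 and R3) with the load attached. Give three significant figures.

V ≈ 0.411 V

At node B, R3 is in parallel with the load: R3‖R_L = 387.2 Ω.
Below node A the resistance is R2 + (R3‖R_L) = 7187 Ω, so V_A = 9.53 × 7187/8987 = 7.621 V.
Then V_B = V_A × (R3‖R_L)/(R2 + R3‖R_L) = 7.621 × 387.2/7187 = 0.411 V.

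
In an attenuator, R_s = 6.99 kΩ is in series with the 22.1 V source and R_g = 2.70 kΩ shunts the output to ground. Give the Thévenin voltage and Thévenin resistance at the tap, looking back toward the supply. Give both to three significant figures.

V_th = 6.16 V, R_th = 1.95 kΩ

V_th is the open-circuit tap voltage: 22.1 × 2.70/(6.99 + 2.70) = 6.16 V.
With the supply zeroed, R_s and R_g appear in parallel from the tap: R_th = R_s‖R_g = (6.99 × 2.70)/9.690 = 1.95 kΩ.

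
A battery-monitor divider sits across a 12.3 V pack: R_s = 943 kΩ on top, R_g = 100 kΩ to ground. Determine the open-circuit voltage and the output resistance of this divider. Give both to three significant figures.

V_th = 1.18 V, R_th = 90.4 kΩ

V_th is the open-circuit tap voltage: 12.3 × 100/(943 + 100) = 1.18 V.
With the supply zeroed, R_s and R_g appear in parallel from the tap: R_th = R_s‖R_g = (943 × 100)/1043 = 90.4 kΩ.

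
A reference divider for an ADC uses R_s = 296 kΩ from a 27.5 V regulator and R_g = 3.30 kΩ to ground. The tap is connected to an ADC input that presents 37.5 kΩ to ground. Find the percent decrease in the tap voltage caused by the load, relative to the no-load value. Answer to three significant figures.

Unloaded V = 27.5 × 3.30/299.3 = 0.30321 V.
Loaded: R_g‖R_L = 3.033 kΩ, giving V = 27.5 × 3.033/299.0 = 0.27893 V.
Drop = (0.30321 − 0.27893) / 0.30321 = 8.01 %.

8.01 %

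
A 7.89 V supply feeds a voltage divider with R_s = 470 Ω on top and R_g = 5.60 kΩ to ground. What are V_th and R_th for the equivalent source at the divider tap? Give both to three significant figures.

V_th is the open-circuit tap voltage: 7.89 × 5600/(470 + 5600) = 7.28 V.
With the supply zeroed, R_s and R_g appear in parallel from the tap: R_th = R_s‖R_g = (470 × 5600)/6070 = 434 Ω.

V_th = 7.28 V, R_th = 434 Ω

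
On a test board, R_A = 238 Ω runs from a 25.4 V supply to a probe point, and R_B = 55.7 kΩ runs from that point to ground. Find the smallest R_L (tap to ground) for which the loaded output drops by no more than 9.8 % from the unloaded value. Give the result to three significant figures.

Output resistance R_th = R_A‖R_B = (238 × 55700)/55940 = 237.0 Ω.
The fractional drop is R_th/(R_th + R_L); requiring this ≤ 0.0980 gives R_L ≥ R_th(1/0.0980 − 1) = 237.0 × 9.204 = 2.18 kΩ.

R_L(min) ≈ 2.18 kΩ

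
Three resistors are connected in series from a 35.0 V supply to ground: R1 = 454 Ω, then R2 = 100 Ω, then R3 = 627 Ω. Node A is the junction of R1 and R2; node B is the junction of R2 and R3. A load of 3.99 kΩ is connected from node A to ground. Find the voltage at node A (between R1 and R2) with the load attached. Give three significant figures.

Below node A the series string R2+R3 = 727.0 Ω sits in parallel with the 3990 Ω load: 615.0 Ω.
V_A = 35.0 × 615.0/(454 + 615.0) = 20.1 V.

V ≈ 20.1 V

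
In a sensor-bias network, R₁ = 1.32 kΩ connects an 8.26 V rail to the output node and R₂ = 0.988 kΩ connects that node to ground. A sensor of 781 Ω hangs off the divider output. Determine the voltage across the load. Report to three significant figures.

The load sits in parallel with R₂: R₂‖R_L = (988 × 781) / (988 + 781) = 436.2 Ω.
V_out = 8.26 × 436.2 / (1320 + 436.2) = 8.26 × 436.2/1756 = 2.05 V.
(Unloaded it would have been 3.54 V.)

V_out ≈ 2.05 V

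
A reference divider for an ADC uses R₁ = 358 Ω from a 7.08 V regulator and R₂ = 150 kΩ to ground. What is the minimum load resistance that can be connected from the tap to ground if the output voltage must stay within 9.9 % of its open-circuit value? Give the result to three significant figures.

Output resistance R_th = R₁‖R₂ = (358 × 150000)/150400 = 357.1 Ω.
The fractional drop is R_th/(R_th + R_L); requiring this ≤ 0.0990 gives R_L ≥ R_th(1/0.0990 − 1) = 357.1 × 9.101 = 3.25 kΩ.

R_L(min) ≈ 3.25 kΩ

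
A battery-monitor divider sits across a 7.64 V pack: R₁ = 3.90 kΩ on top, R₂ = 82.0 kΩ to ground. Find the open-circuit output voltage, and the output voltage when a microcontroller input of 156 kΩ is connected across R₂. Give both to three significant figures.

Unloaded: 7.29 V; loaded: 7.12 V

Open-circuit: V = 7.64 × 82.0/(3.90 + 82.0) = 7.29 V.
With the load, R₂ becomes R₂‖R_L = 53.75 kΩ, so V = 7.64 × 53.75/57.65 = 7.12 V.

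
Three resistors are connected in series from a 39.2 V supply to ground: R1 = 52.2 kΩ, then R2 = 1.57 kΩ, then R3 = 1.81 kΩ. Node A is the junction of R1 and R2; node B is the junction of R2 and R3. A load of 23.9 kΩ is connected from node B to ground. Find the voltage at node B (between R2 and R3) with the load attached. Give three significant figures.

V ≈ 1.19 V

At node B, R3 is in parallel with the load: R3‖R_L = 1.683 kΩ.
Below node A the resistance is R2 + (R3‖R_L) = 3.253 kΩ, so V_A = 39.2 × 3.253/55.45 = 2.299 V.
Then V_B = V_A × (R3‖R_L)/(R2 + R3‖R_L) = 2.299 × 1.683/3.253 = 1.19 V.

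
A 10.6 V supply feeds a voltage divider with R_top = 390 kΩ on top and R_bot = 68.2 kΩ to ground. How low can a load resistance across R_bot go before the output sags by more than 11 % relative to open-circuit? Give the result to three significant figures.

R_L(min) ≈ 470 kΩ

Output resistance R_th = R_top‖R_bot = (390 × 68.2)/458.2 = 58.05 kΩ.
The fractional drop is R_th/(R_th + R_L); requiring this ≤ 0.110 gives R_L ≥ R_th(1/0.110 − 1) = 58.05 × 8.091 = 470 kΩ.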